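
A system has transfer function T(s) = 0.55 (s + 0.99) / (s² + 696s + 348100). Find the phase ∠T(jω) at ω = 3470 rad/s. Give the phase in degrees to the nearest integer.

∠(j3470 + 0.99) = arctan(3470/0.99) = 89.98°
∠[(j3470)² + 696(j3470) + 348100] = ∠[-1.1693e+07 + j2.4151e+06] = 168.33°
∠T(j3470) = 89.98° − 168.33° = -78.35°

-78°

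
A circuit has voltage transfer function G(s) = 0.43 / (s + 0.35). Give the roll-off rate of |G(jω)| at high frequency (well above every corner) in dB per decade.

With 0 zeros and 1 pole, the high-frequency asymptotic slope is 20 × (0 − 1) = -20 dB/decade.

-20 dB/decade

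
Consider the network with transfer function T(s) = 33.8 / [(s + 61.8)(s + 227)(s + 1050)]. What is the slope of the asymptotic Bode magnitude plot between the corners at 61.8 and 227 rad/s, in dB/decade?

In this band the factors already past their corner are: pole at 61.8; net slope = -20 dB/decade.

-20 dB/decade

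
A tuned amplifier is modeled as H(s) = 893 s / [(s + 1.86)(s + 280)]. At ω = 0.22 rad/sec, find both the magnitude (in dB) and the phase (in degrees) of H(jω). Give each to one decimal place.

|j0.22| = 0.22
|j0.22 + 1.86| = √(0.22² + 1.86²) = 1.873
|j0.22 + 280| = √(0.22² + 280²) = 280
|H(j0.22)| = 893 × 0.22 / (1.873 × 280) = 0.37462
20 log₁₀(0.37462) = -8.53 dB
∠(j0.22) = 90.00°
∠(j0.22 + 1.86) = arctan(0.22/1.86) = 6.75°
∠(j0.22 + 280) = arctan(0.22/280) = 0.05°
∠H(j0.22) = 90.00° − (6.75° + 0.05°) = 83.21°

|H| = -8.5 dB, ∠H = 83.2°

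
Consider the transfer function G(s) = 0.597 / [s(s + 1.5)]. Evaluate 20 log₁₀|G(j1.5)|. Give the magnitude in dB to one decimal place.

-14.5 dB

|j1.5 + 1.5| = √(1.5² + 1.5²) = 2.121
|j1.5| = 1.5
|G(j1.5)| = 0.597 / (2.121 × 1.5) = 0.18762
20 log₁₀(0.18762) = -14.53 dB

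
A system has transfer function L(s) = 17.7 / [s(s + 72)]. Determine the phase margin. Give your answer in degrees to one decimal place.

89.8°

Gain crossover: |L(jω)| = 1 at ω ≈ 0.246 rad/sec.
∠L(j0.246) = −90° − arctan(0.246/72) ≈ -90.20°
PM = 180° + (-90.20°) = 89.80°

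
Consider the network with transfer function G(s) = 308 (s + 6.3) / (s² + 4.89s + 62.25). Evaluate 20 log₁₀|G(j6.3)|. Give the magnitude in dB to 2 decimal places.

|j6.3 + 6.3| = √(6.3² + 6.3²) = 8.91
|(j6.3)² + 4.89(j6.3) + 62.25| = |22.56 + j30.807| = 38.18
|G(j6.3)| = 308 × 8.91 / 38.18 = 71.866
20 log₁₀(71.866) = 37.130 dB

37.13 dB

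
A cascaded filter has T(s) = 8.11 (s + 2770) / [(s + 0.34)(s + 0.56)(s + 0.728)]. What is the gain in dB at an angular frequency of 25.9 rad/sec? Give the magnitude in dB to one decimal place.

|j25.9 + 2770| = √(25.9² + 2770²) = 2770
|j25.9 + 0.34| = √(25.9² + 0.34²) = 25.9
|j25.9 + 0.56| = √(25.9² + 0.56²) = 25.91
|j25.9 + 0.728| = √(25.9² + 0.728²) = 25.91
|T(j25.9)| = 8.11 × 2770 / (25.9 × 25.91 × 25.91) = 1.2921
20 log₁₀(1.2921) = 2.23 dB

2.2 dB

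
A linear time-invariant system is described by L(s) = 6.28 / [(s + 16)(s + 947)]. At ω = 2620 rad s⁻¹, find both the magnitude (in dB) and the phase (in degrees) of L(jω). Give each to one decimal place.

|L| = -121.3 dB, ∠L = -159.8 deg

|j2620 + 16| = √(2620² + 16²) = 2620
|j2620 + 947| = √(2620² + 947²) = 2786
|L(j2620)| = 6.28 / (2620 × 2786) = 8.6037e-07
20 log₁₀(8.6037e-07) = -121.31 dB
∠(j2620 + 16) = arctan(2620/16) = 89.65°
∠(j2620 + 947) = arctan(2620/947) = 70.13°
∠L(j2620) = − (89.65° + 70.13°) = -159.78°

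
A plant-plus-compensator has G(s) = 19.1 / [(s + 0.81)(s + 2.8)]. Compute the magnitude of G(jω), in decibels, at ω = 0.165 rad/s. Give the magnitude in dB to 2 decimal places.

18.32 dB

|j0.165 + 0.81| = √(0.165² + 0.81²) = 0.8266
|j0.165 + 2.8| = √(0.165² + 2.8²) = 2.805
|G(j0.165)| = 19.1 / (0.8266 × 2.805) = 8.2378
20 log₁₀(8.2378) = 18.316 dB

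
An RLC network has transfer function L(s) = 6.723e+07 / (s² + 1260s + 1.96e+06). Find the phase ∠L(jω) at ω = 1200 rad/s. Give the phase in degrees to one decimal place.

∠[(j1200)² + 1260(j1200) + 1.96e+06] = ∠[5.2e+05 + j1.512e+06] = 71.02°
∠L(j1200) = −71.02° = -71.02°

-71.0°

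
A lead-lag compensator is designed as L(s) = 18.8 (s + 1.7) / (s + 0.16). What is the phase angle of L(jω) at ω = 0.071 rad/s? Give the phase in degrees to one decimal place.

-21.5°

∠(j0.071 + 1.7) = arctan(0.071/1.7) = 2.39°
∠(j0.071 + 0.16) = arctan(0.071/0.16) = 23.93°
∠L(j0.071) = 2.39° − 23.93° = -21.54°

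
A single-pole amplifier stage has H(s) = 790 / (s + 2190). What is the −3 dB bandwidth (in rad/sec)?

2190 rad/sec

For a single-pole low-pass, the −3 dB point is at the pole: ω = 2190 rad/sec.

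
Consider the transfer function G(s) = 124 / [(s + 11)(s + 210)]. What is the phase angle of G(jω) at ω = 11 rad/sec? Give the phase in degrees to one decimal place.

∠(j11 + 11) = arctan(11/11) = 45.00°
∠(j11 + 210) = arctan(11/210) = 3.00°
∠G(j11) = − (45.00° + 3.00°) = -48.00°

-48.0°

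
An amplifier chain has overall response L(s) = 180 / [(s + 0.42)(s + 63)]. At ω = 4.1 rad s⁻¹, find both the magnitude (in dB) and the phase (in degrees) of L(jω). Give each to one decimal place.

|L| = -3.2 dB, ∠L = -87.9°

|j4.1 + 0.42| = √(4.1² + 0.42²) = 4.121
|j4.1 + 63| = √(4.1² + 63²) = 63.13
|L(j4.1)| = 180 / (4.121 × 63.13) = 0.69177
20 log₁₀(0.69177) = -3.20 dB
∠(j4.1 + 0.42) = arctan(4.1/0.42) = 84.15°
∠(j4.1 + 63) = arctan(4.1/63) = 3.72°
∠L(j4.1) = − (84.15° + 3.72°) = -87.87°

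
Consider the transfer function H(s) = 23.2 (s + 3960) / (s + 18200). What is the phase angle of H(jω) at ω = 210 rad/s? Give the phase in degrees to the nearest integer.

2 deg

∠(j210 + 3960) = arctan(210/3960) = 3.04°
∠(j210 + 18200) = arctan(210/18200) = 0.66°
∠H(j210) = 3.04° − 0.66° = 2.37°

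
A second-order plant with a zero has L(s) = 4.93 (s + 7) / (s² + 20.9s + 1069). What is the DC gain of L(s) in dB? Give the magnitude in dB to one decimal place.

-29.8 dB

L(0) = 4.93 × 7 / 1069 = 0.032283
20 log₁₀(0.032283) = -29.82 dB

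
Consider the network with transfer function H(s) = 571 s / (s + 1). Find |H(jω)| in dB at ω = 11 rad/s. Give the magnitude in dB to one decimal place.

|j11| = 11
|j11 + 1| = √(11² + 1²) = 11.05
|H(j11)| = 571 × 11 / 11.05 = 568.66
20 log₁₀(568.66) = 55.10 dB

55.1 dB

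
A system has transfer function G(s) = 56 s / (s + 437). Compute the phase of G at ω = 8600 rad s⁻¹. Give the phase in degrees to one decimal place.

∠(j8600) = 90.00°
∠(j8600 + 437) = arctan(8600/437) = 87.09°
∠G(j8600) = 90.00° − 87.09° = 2.91°

2.9°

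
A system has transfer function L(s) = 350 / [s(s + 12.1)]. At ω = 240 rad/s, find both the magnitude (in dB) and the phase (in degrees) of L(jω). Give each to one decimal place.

|j240 + 12.1| = √(240² + 12.1²) = 240.3
|j240| = 240
|L(j240)| = 350 / (240.3 × 240) = 0.0060687
20 log₁₀(0.0060687) = -44.34 dB
∠(j240 + 12.1) = arctan(240/12.1) = 87.11°
∠(j240) = 90.00°
∠L(j240) = − (87.11° + 90.00°) = -177.11°

|L| = -44.3 dB, ∠L = -177.1°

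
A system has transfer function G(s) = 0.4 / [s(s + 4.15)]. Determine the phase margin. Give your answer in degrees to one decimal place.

Gain crossover: |G(jω)| = 1 at ω ≈ 0.0964 rad/s.
∠G(j0.0964) = −90° − arctan(0.0964/4.15) ≈ -91.33°
PM = 180° + (-91.33°) = 88.67°

88.7 deg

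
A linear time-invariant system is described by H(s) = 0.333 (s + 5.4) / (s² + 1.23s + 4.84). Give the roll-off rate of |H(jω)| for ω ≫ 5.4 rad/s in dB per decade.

-20 dB/decade

With 1 zero and 2 poles, the high-frequency asymptotic slope is 20 × (1 − 2) = -20 dB/decade.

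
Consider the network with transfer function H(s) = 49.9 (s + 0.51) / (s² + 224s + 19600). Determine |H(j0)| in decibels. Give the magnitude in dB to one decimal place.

-57.7 dB

H(0) = 49.9 × 0.51 / 19600 = 0.0012984
20 log₁₀(0.0012984) = -57.73 dB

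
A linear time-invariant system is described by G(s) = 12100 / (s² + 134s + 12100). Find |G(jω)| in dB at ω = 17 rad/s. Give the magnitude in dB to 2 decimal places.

0.05 dB

|(j17)² + 134(j17) + 12100| = |11811 + j2278| = 1.203e+04
|G(j17)| = 12100 / 1.203e+04 = 1.0059
20 log₁₀(1.0059) = 0.051 dB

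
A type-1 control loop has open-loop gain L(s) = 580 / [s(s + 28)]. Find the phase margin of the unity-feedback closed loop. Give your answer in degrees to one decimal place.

Gain crossover: |L(jω)| = 1 at ω ≈ 17.6 rad s⁻¹.
∠L(j17.6) = −90° − arctan(17.6/28) ≈ -122.08°
PM = 180° + (-122.08°) = 57.92°

57.9°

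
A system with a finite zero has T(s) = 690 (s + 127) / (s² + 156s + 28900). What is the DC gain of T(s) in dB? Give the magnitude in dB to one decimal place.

T(0) = 690 × 127 / 28900 = 3.0322
20 log₁₀(3.0322) = 9.64 dB

9.6 dB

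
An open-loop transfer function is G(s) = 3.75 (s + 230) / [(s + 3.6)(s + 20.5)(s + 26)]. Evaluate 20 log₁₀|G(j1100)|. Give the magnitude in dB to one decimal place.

-110.0 dB

|j1100 + 230| = √(1100² + 230²) = 1124
|j1100 + 3.6| = √(1100² + 3.6²) = 1100
|j1100 + 20.5| = √(1100² + 20.5²) = 1100
|j1100 + 26| = √(1100² + 26²) = 1100
|G(j1100)| = 3.75 × 1124 / (1100 × 1100 × 1100) = 3.1647e-06
20 log₁₀(3.1647e-06) = -109.99 dB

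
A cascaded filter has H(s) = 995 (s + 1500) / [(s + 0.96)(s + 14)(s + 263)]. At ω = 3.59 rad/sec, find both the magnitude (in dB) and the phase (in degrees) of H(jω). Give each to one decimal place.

|j3.59 + 1500| = √(3.59² + 1500²) = 1500
|j3.59 + 0.96| = √(3.59² + 0.96²) = 3.716
|j3.59 + 14| = √(3.59² + 14²) = 14.45
|j3.59 + 263| = √(3.59² + 263²) = 263
|H(j3.59)| = 995 × 1500 / (3.716 × 14.45 × 263) = 105.65
20 log₁₀(105.65) = 40.48 dB
∠(j3.59 + 1500) = arctan(3.59/1500) = 0.14°
∠(j3.59 + 0.96) = arctan(3.59/0.96) = 75.03°
∠(j3.59 + 14) = arctan(3.59/14) = 14.38°
∠(j3.59 + 263) = arctan(3.59/263) = 0.78°
∠H(j3.59) = 0.14° − (75.03° + 14.38° + 0.78°) = -90.06°

|H| = 40.5 dB, ∠H = -90.1°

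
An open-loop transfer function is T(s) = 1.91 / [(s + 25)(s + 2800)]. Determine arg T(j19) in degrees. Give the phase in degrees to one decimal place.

-37.6°

∠(j19 + 25) = arctan(19/25) = 37.23°
∠(j19 + 2800) = arctan(19/2800) = 0.39°
∠T(j19) = − (37.23° + 0.39°) = -37.62°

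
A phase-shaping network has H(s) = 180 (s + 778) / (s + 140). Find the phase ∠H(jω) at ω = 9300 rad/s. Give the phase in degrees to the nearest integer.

-4°

∠(j9300 + 778) = arctan(9300/778) = 85.22°
∠(j9300 + 140) = arctan(9300/140) = 89.14°
∠H(j9300) = 85.22° − 89.14° = -3.92°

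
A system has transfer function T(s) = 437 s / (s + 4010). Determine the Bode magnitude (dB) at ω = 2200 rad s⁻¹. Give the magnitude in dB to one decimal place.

46.5 dB

|j2200| = 2200
|j2200 + 4010| = √(2200² + 4010²) = 4574
|T(j2200)| = 437 × 2200 / 4574 = 210.19
20 log₁₀(210.19) = 46.45 dB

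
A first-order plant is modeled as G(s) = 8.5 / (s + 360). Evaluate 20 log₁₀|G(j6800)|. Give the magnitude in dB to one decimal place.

-58.1 dB

|j6800 + 360| = √(6800² + 360²) = 6810
|G(j6800)| = 8.5 / 6810 = 0.0012483
20 log₁₀(0.0012483) = -58.07 dB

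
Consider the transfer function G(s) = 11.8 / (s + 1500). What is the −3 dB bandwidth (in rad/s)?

For a single-pole low-pass, the −3 dB point is at the pole: ω = 1500 rad/s.

1500 rad/s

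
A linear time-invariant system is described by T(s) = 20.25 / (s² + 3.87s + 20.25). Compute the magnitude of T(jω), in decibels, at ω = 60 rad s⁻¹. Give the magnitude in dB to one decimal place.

-45.0 dB

|(j60)² + 3.87(j60) + 20.25| = |-3579.8 + j232.2| = 3587
|T(j60)| = 20.25 / 3587 = 0.005645
20 log₁₀(0.005645) = -44.97 dB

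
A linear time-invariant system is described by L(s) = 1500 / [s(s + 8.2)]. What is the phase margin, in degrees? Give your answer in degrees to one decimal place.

12.1°

Gain crossover: |L(jω)| = 1 at ω ≈ 38.3 rad s⁻¹.
∠L(j38.3) = −90° − arctan(38.3/8.2) ≈ -167.91°
PM = 180° + (-167.91°) = 12.09°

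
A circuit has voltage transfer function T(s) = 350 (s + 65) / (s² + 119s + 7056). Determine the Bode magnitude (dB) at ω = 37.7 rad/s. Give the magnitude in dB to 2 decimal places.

|j37.7 + 65| = √(37.7² + 65²) = 75.14
|(j37.7)² + 119(j37.7) + 7056| = |5634.7 + j4486.3| = 7203
|T(j37.7)| = 350 × 75.14 / 7203 = 3.6514
20 log₁₀(3.6514) = 11.249 dB

11.25 dB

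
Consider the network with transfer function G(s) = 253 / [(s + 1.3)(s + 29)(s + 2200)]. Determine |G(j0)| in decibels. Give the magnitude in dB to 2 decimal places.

G(0) = 253 / (1.3 × 29 × 2200) = 0.0030504
20 log₁₀(0.0030504) = -50.313 dB

-50.31 dB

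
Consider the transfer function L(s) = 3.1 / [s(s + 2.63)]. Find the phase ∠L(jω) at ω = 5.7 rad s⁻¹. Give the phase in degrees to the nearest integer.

-155°

∠(j5.7 + 2.63) = arctan(5.7/2.63) = 65.23°
∠(j5.7) = 90.00°
∠L(j5.7) = − (65.23° + 90.00°) = -155.23°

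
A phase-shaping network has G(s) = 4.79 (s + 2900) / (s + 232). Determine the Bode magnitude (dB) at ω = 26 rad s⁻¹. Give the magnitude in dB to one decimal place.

|j26 + 2900| = √(26² + 2900²) = 2900
|j26 + 232| = √(26² + 232²) = 233.5
|G(j26)| = 4.79 × 2900 / 233.5 = 59.505
20 log₁₀(59.505) = 35.49 dB

35.5 dB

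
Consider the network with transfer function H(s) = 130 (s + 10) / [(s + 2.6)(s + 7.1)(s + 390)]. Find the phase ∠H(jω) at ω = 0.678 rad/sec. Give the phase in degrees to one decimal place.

-16.3 deg

∠(j0.678 + 10) = arctan(0.678/10) = 3.88°
∠(j0.678 + 2.6) = arctan(0.678/2.6) = 14.62°
∠(j0.678 + 7.1) = arctan(0.678/7.1) = 5.45°
∠(j0.678 + 390) = arctan(0.678/390) = 0.10°
∠H(j0.678) = 3.88° − (14.62° + 5.45° + 0.10°) = -16.29°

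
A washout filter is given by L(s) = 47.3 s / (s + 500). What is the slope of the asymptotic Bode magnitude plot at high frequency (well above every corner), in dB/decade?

0 dB/decade

With 1 zero and 1 pole, the high-frequency asymptotic slope is 20 × (1 − 1) = 0 dB/decade.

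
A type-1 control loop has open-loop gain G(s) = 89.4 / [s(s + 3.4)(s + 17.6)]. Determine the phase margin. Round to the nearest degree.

63 deg

Gain crossover: |G(jω)| = 1 at ω ≈ 1.38 rad/s.
∠G(j1.38) = −90° − arctan(1.38/3.4) − arctan(1.38/17.6) ≈ -116.58°
PM = 180° + (-116.58°) = 63.42°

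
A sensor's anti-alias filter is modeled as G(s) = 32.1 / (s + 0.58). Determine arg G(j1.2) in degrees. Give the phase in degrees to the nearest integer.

-64 deg

∠(j1.2 + 0.58) = arctan(1.2/0.58) = 64.20°
∠G(j1.2) = −64.20° = -64.20°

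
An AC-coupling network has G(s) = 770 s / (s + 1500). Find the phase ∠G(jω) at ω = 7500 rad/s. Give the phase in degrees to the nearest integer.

∠(j7500) = 90.00°
∠(j7500 + 1500) = arctan(7500/1500) = 78.69°
∠G(j7500) = 90.00° − 78.69° = 11.31°

11°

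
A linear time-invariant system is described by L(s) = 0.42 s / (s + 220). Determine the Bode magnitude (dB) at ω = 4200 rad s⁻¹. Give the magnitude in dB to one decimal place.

|j4200| = 4200
|j4200 + 220| = √(4200² + 220²) = 4206
|L(j4200)| = 0.42 × 4200 / 4206 = 0.41942
20 log₁₀(0.41942) = -7.55 dB

-7.5 dB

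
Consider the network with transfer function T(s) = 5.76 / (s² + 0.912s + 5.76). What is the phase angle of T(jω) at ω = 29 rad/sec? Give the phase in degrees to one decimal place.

∠[(j29)² + 0.912(j29) + 5.76] = ∠[-835.24 + j26.448] = 178.19°
∠T(j29) = −178.19° = -178.19°

-178.2°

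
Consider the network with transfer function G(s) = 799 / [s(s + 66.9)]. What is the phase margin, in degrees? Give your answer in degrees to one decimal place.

Gain crossover: |G(jω)| = 1 at ω ≈ 11.8 rad/s.
∠G(j11.8) = −90° − arctan(11.8/66.9) ≈ -99.97°
PM = 180° + (-99.97°) = 80.03°

80.0°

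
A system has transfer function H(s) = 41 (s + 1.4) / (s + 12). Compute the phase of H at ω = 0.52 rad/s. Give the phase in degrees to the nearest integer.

∠(j0.52 + 1.4) = arctan(0.52/1.4) = 20.38°
∠(j0.52 + 12) = arctan(0.52/12) = 2.48°
∠H(j0.52) = 20.38° − 2.48° = 17.90°

18°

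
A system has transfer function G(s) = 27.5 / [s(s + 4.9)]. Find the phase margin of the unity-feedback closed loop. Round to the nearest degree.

Gain crossover: |G(jω)| = 1 at ω ≈ 4.24 rad/sec.
∠G(j4.24) = −90° − arctan(4.24/4.9) ≈ -130.89°
PM = 180° + (-130.89°) = 49.11°

49°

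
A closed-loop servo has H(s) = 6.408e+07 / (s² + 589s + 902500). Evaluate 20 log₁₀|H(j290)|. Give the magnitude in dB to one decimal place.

|(j290)² + 589(j290) + 902500| = |8.184e+05 + j1.7081e+05| = 8.36e+05
|H(j290)| = 6.408e+07 / 8.36e+05 = 76.648
20 log₁₀(76.648) = 37.69 dB

37.7 dB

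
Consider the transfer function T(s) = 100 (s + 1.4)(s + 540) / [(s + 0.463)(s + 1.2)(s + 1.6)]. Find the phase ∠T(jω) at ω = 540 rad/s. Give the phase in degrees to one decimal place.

-134.8 deg

∠(j540 + 1.4) = arctan(540/1.4) = 89.85°
∠(j540 + 540) = arctan(540/540) = 45.00°
∠(j540 + 0.463) = arctan(540/0.463) = 89.95°
∠(j540 + 1.2) = arctan(540/1.2) = 89.87°
∠(j540 + 1.6) = arctan(540/1.6) = 89.83°
∠T(j540) = 89.85° + 45.00° − (89.95° + 89.87° + 89.83°) = -134.80°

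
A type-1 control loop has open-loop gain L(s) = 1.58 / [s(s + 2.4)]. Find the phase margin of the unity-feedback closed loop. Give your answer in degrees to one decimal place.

Gain crossover: |L(jω)| = 1 at ω ≈ 0.636 rad s⁻¹.
∠L(j0.636) = −90° − arctan(0.636/2.4) ≈ -104.85°
PM = 180° + (-104.85°) = 75.15°

75.2°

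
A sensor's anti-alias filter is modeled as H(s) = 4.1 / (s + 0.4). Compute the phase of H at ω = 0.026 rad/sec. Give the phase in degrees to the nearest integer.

-4 deg

∠(j0.026 + 0.4) = arctan(0.026/0.4) = 3.72°
∠H(j0.026) = −3.72° = -3.72°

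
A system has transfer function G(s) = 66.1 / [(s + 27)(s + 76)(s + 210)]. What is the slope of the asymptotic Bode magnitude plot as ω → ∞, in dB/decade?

With 0 zeros and 3 poles, the high-frequency asymptotic slope is 20 × (0 − 3) = -60 dB/decade.

-60 dB/decade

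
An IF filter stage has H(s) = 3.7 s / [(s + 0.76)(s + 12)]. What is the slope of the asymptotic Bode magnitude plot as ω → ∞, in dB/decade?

-20 dB/decade

With 1 zero and 2 poles, the high-frequency asymptotic slope is 20 × (1 − 2) = -20 dB/decade.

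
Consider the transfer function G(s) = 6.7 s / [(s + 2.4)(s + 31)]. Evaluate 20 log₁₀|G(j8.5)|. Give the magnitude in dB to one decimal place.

-14.0 dB

|j8.5| = 8.5
|j8.5 + 2.4| = √(8.5² + 2.4²) = 8.832
|j8.5 + 31| = √(8.5² + 31²) = 32.14
|G(j8.5)| = 6.7 × 8.5 / (8.832 × 32.14) = 0.20059
20 log₁₀(0.20059) = -13.95 dB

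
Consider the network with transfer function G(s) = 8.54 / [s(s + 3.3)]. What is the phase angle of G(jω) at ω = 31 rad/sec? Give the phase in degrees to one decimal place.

∠(j31 + 3.3) = arctan(31/3.3) = 83.92°
∠(j31) = 90.00°
∠G(j31) = − (83.92° + 90.00°) = -173.92°

-173.9°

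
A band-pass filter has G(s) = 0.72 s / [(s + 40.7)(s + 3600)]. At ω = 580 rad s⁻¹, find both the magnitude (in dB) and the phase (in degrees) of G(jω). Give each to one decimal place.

|j580| = 580
|j580 + 40.7| = √(580² + 40.7²) = 581.4
|j580 + 3600| = √(580² + 3600²) = 3646
|G(j580)| = 0.72 × 580 / (581.4 × 3646) = 0.00019697
20 log₁₀(0.00019697) = -74.11 dB
∠(j580) = 90.00°
∠(j580 + 40.7) = arctan(580/40.7) = 85.99°
∠(j580 + 3600) = arctan(580/3600) = 9.15°
∠G(j580) = 90.00° − (85.99° + 9.15°) = -5.14°

|G| = -74.1 dB, ∠G = -5.1°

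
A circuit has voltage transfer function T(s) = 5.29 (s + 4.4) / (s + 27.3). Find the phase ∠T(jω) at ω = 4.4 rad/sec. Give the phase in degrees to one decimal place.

35.8°

∠(j4.4 + 4.4) = arctan(4.4/4.4) = 45.00°
∠(j4.4 + 27.3) = arctan(4.4/27.3) = 9.16°
∠T(j4.4) = 45.00° − 9.16° = 35.84°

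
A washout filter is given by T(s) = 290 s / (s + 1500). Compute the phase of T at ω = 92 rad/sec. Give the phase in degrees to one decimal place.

86.5°

∠(j92) = 90.00°
∠(j92 + 1500) = arctan(92/1500) = 3.51°
∠T(j92) = 90.00° − 3.51° = 86.49°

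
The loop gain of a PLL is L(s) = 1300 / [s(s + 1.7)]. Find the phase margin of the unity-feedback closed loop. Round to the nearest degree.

3°

Gain crossover: |L(jω)| = 1 at ω ≈ 36 rad/s.
∠L(j36) = −90° − arctan(36/1.7) ≈ -177.30°
PM = 180° + (-177.30°) = 2.70°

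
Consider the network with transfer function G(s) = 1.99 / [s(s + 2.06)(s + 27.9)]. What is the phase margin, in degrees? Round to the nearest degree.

89 deg

Gain crossover: |G(jω)| = 1 at ω ≈ 0.0346 rad/s.
∠G(j0.0346) = −90° − arctan(0.0346/2.06) − arctan(0.0346/27.9) ≈ -91.03°
PM = 180° + (-91.03°) = 88.97°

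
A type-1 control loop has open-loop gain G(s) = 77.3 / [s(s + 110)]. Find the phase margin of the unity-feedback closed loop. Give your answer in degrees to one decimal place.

Gain crossover: |G(jω)| = 1 at ω ≈ 0.703 rad/s.
∠G(j0.703) = −90° − arctan(0.703/110) ≈ -90.37°
PM = 180° + (-90.37°) = 89.63°

89.6°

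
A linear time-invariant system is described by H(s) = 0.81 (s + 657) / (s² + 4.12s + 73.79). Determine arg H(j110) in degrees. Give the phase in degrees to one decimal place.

-168.3°

∠(j110 + 657) = arctan(110/657) = 9.50°
∠[(j110)² + 4.12(j110) + 73.79] = ∠[-12026 + j453.2] = 177.84°
∠H(j110) = 9.50° − 177.84° = -168.34°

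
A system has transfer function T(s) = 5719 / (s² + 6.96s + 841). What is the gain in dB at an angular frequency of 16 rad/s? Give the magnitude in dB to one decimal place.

19.6 dB

|(j16)² + 6.96(j16) + 841| = |585 + j111.36| = 595.5
|T(j16)| = 5719 / 595.5 = 9.6036
20 log₁₀(9.6036) = 19.65 dB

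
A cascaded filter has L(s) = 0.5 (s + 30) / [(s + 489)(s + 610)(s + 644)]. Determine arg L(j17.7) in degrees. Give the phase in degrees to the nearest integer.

∠(j17.7 + 30) = arctan(17.7/30) = 30.54°
∠(j17.7 + 489) = arctan(17.7/489) = 2.07°
∠(j17.7 + 610) = arctan(17.7/610) = 1.66°
∠(j17.7 + 644) = arctan(17.7/644) = 1.57°
∠L(j17.7) = 30.54° − (2.07° + 1.66° + 1.57°) = 25.23°

25°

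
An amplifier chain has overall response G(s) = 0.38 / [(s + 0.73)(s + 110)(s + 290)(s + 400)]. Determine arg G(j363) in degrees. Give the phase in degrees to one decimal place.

-256.6 deg

∠(j363 + 0.73) = arctan(363/0.73) = 89.88°
∠(j363 + 110) = arctan(363/110) = 73.14°
∠(j363 + 290) = arctan(363/290) = 51.38°
∠(j363 + 400) = arctan(363/400) = 42.22°
∠G(j363) = − (89.88° + 73.14° + 51.38° + 42.22°) = -256.63°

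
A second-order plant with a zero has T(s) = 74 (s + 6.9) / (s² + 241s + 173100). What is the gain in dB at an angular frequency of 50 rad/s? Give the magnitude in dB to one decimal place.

-33.2 dB

|j50 + 6.9| = √(50² + 6.9²) = 50.47
|(j50)² + 241(j50) + 173100| = |1.706e+05 + j12050| = 1.71e+05
|T(j50)| = 74 × 50.47 / 1.71e+05 = 0.021839
20 log₁₀(0.021839) = -33.22 dB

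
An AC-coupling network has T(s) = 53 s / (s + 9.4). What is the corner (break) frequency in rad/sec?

9.4 rad/sec

The single real pole at s = −9.4 gives a corner at ω = 9.4 rad/sec.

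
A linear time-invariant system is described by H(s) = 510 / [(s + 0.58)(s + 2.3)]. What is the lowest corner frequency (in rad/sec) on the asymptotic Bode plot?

Break frequencies occur at each pole and zero magnitude: 0.58 rad/sec, 2.3 rad/sec.
The lowest is 0.58 rad/sec.

0.58 rad/sec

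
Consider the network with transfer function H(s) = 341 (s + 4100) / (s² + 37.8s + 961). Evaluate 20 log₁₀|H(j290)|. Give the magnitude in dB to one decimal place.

|j290 + 4100| = √(290² + 4100²) = 4110
|(j290)² + 37.8(j290) + 961| = |-83139 + j10962| = 8.386e+04
|H(j290)| = 341 × 4110 / 8.386e+04 = 16.714
20 log₁₀(16.714) = 24.46 dB

24.5 dB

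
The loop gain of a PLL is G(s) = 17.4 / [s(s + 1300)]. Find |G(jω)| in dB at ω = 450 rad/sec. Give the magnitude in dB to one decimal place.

-91.0 dB

|j450 + 1300| = √(450² + 1300²) = 1376
|j450| = 450
|G(j450)| = 17.4 / (1376 × 450) = 2.8107e-05
20 log₁₀(2.8107e-05) = -91.02 dB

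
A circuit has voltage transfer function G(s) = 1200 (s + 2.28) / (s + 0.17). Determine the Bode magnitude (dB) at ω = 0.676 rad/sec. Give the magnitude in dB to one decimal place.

|j0.676 + 2.28| = √(0.676² + 2.28²) = 2.378
|j0.676 + 0.17| = √(0.676² + 0.17²) = 0.697
|G(j0.676)| = 1200 × 2.378 / 0.697 = 4094
20 log₁₀(4094) = 72.24 dB

72.2 dB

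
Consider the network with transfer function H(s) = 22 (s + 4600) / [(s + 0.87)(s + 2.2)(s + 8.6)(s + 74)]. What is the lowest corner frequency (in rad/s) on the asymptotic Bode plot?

0.87 rad/s

Break frequencies occur at each pole and zero magnitude: 0.87 rad/s, 2.2 rad/s, 8.6 rad/s, 74 rad/s, 4600 rad/s.
The lowest is 0.87 rad/s.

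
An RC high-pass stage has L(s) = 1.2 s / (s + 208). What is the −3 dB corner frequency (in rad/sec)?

208 rad/sec

For a single-pole high-pass, the −3 dB point is at the pole: ω = 208 rad/sec.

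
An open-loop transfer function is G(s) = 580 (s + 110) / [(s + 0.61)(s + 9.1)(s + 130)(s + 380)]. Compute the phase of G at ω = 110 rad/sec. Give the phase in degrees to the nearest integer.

-186 deg

∠(j110 + 110) = arctan(110/110) = 45.00°
∠(j110 + 0.61) = arctan(110/0.61) = 89.68°
∠(j110 + 9.1) = arctan(110/9.1) = 85.27°
∠(j110 + 130) = arctan(110/130) = 40.24°
∠(j110 + 380) = arctan(110/380) = 16.14°
∠G(j110) = 45.00° − (89.68° + 85.27° + 40.24° + 16.14°) = -186.33°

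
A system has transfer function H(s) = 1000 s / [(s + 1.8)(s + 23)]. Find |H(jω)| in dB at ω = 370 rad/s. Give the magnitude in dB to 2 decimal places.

8.62 dB

|j370| = 370
|j370 + 1.8| = √(370² + 1.8²) = 370
|j370 + 23| = √(370² + 23²) = 370.7
|H(j370)| = 1000 × 370 / (370 × 370.7) = 2.6975
20 log₁₀(2.6975) = 8.619 dB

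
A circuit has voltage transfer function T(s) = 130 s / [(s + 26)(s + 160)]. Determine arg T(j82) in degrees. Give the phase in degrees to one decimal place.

∠(j82) = 90.00°
∠(j82 + 26) = arctan(82/26) = 72.41°
∠(j82 + 160) = arctan(82/160) = 27.14°
∠T(j82) = 90.00° − (72.41° + 27.14°) = -9.54°

-9.5°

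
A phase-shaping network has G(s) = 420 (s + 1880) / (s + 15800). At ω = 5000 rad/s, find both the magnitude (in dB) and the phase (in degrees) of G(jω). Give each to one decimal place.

|G| = 42.6 dB, ∠G = 51.8°

|j5000 + 1880| = √(5000² + 1880²) = 5342
|j5000 + 15800| = √(5000² + 15800²) = 1.657e+04
|G(j5000)| = 420 × 5342 / 1.657e+04 = 135.38
20 log₁₀(135.38) = 42.63 dB
∠(j5000 + 1880) = arctan(5000/1880) = 69.39°
∠(j5000 + 15800) = arctan(5000/15800) = 17.56°
∠G(j5000) = 69.39° − 17.56° = 51.83°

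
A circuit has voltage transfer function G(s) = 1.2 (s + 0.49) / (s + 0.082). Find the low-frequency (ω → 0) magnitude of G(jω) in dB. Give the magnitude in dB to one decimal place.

17.1 dB

G(0) = 1.2 × 0.49 / 0.082 = 7.1707
20 log₁₀(7.1707) = 17.11 dB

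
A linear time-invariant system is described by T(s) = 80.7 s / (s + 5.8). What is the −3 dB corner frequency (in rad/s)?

5.8 rad/s

For a single-pole high-pass, the −3 dB point is at the pole: ω = 5.8 rad/s.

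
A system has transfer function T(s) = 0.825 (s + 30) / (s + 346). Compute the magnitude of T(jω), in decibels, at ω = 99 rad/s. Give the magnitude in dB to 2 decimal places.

-12.50 dB

|j99 + 30| = √(99² + 30²) = 103.4
|j99 + 346| = √(99² + 346²) = 359.9
|T(j99)| = 0.825 × 103.4 / 359.9 = 0.23714
20 log₁₀(0.23714) = -12.500 dB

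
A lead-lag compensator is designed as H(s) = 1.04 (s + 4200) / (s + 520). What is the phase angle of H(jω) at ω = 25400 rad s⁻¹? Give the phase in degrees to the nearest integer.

-8°

∠(j25400 + 4200) = arctan(25400/4200) = 80.61°
∠(j25400 + 520) = arctan(25400/520) = 88.83°
∠H(j25400) = 80.61° − 88.83° = -8.22°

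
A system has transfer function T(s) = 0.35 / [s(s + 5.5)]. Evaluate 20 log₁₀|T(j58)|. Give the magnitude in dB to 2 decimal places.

|j58 + 5.5| = √(58² + 5.5²) = 58.26
|j58| = 58
|T(j58)| = 0.35 / (58.26 × 58) = 0.00010358
20 log₁₀(0.00010358) = -79.695 dB

-79.69 dB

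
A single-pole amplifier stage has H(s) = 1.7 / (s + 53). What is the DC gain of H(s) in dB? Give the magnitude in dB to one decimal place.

-29.9 dB

H(0) = 1.7 / 53 = 0.032075
20 log₁₀(0.032075) = -29.88 dB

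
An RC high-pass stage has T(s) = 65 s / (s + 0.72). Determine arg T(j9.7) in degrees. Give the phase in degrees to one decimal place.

∠(j9.7) = 90.00°
∠(j9.7 + 0.72) = arctan(9.7/0.72) = 85.75°
∠T(j9.7) = 90.00° − 85.75° = 4.25°

4.2 deg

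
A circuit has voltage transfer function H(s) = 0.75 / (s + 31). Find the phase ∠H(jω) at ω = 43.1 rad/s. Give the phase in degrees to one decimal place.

-54.3°

∠(j43.1 + 31) = arctan(43.1/31) = 54.27°
∠H(j43.1) = −54.27° = -54.27°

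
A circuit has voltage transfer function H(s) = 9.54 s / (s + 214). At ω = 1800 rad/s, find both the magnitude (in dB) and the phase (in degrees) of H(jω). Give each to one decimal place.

|j1800| = 1800
|j1800 + 214| = √(1800² + 214²) = 1813
|H(j1800)| = 9.54 × 1800 / 1813 = 9.4733
20 log₁₀(9.4733) = 19.53 dB
∠(j1800) = 90.00°
∠(j1800 + 214) = arctan(1800/214) = 83.22°
∠H(j1800) = 90.00° − 83.22° = 6.78°

|H| = 19.5 dB, ∠H = 6.8 deg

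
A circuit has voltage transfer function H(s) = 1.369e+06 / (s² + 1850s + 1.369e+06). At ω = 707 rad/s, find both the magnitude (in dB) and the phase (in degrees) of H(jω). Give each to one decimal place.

|(j707)² + 1850(j707) + 1.369e+06| = |8.6915e+05 + j1.308e+06| = 1.57e+06
|H(j707)| = 1.369e+06 / 1.57e+06 = 0.87175
20 log₁₀(0.87175) = -1.19 dB
∠[(j707)² + 1850(j707) + 1.369e+06] = ∠[8.6915e+05 + j1.308e+06] = 56.40°
∠H(j707) = −56.40° = -56.40°

|H| = -1.2 dB, ∠H = -56.4 deg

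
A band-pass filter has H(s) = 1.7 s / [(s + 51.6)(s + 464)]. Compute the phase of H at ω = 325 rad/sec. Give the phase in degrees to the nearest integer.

-26°

∠(j325) = 90.00°
∠(j325 + 51.6) = arctan(325/51.6) = 80.98°
∠(j325 + 464) = arctan(325/464) = 35.01°
∠H(j325) = 90.00° − (80.98° + 35.01°) = -25.99°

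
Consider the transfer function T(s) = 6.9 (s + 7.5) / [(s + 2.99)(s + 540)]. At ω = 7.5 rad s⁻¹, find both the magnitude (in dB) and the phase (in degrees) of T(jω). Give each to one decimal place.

|j7.5 + 7.5| = √(7.5² + 7.5²) = 10.61
|j7.5 + 2.99| = √(7.5² + 2.99²) = 8.074
|j7.5 + 540| = √(7.5² + 540²) = 540.1
|T(j7.5)| = 6.9 × 10.61 / (8.074 × 540.1) = 0.016784
20 log₁₀(0.016784) = -35.50 dB
∠(j7.5 + 7.5) = arctan(7.5/7.5) = 45.00°
∠(j7.5 + 2.99) = arctan(7.5/2.99) = 68.26°
∠(j7.5 + 540) = arctan(7.5/540) = 0.80°
∠T(j7.5) = 45.00° − (68.26° + 0.80°) = -24.06°

|T| = -35.5 dB, ∠T = -24.1°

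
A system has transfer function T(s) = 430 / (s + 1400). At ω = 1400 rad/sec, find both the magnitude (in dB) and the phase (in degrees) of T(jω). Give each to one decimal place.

|T| = -13.3 dB, ∠T = -45.0°

|j1400 + 1400| = √(1400² + 1400²) = 1980
|T(j1400)| = 430 / 1980 = 0.21718
20 log₁₀(0.21718) = -13.26 dB
∠(j1400 + 1400) = arctan(1400/1400) = 45.00°
∠T(j1400) = −45.00° = -45.00°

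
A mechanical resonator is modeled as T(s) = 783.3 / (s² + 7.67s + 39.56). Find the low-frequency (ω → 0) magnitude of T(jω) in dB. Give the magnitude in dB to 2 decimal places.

25.93 dB

T(0) = 783.3 / 39.56 = 19.8
20 log₁₀(19.8) = 25.933 dB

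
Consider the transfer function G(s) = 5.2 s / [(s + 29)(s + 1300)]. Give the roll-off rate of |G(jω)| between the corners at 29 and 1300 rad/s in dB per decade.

In this band the factors already past their corner are: 1 differentiator zero, pole at 29; net slope = 0 dB/decade.

0 dB/decade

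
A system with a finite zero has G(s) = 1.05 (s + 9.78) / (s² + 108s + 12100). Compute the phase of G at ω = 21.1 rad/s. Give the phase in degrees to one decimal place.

54.1°

∠(j21.1 + 9.78) = arctan(21.1/9.78) = 65.13°
∠[(j21.1)² + 108(j21.1) + 12100] = ∠[11655 + j2278.8] = 11.06°
∠G(j21.1) = 65.13° − 11.06° = 54.07°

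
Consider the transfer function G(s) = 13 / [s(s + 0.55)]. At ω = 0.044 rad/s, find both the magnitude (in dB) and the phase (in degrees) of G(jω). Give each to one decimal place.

|j0.044 + 0.55| = √(0.044² + 0.55²) = 0.5518
|j0.044| = 0.044
|G(j0.044)| = 13 / (0.5518 × 0.044) = 535.48
20 log₁₀(535.48) = 54.57 dB
∠(j0.044 + 0.55) = arctan(0.044/0.55) = 4.57°
∠(j0.044) = 90.00°
∠G(j0.044) = − (4.57° + 90.00°) = -94.57°

|G| = 54.6 dB, ∠G = -94.6°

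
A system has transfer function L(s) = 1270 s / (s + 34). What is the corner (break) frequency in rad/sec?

34 rad/sec

The single real pole at s = −34 gives a corner at ω = 34 rad/sec.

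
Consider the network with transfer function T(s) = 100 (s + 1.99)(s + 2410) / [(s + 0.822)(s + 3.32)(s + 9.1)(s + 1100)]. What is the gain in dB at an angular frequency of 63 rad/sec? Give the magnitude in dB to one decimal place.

-25.3 dB

|j63 + 1.99| = √(63² + 1.99²) = 63.03
|j63 + 2410| = √(63² + 2410²) = 2411
|j63 + 0.822| = √(63² + 0.822²) = 63.01
|j63 + 3.32| = √(63² + 3.32²) = 63.09
|j63 + 9.1| = √(63² + 9.1²) = 63.65
|j63 + 1100| = √(63² + 1100²) = 1102
|T(j63)| = 100 × 63.03 × 2411 / (63.01 × 63.09 × 63.65 × 1102) = 0.05451
20 log₁₀(0.05451) = -25.27 dB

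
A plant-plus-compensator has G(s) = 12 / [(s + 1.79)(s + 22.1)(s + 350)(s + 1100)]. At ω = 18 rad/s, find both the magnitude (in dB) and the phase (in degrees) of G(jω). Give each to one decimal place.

|G| = -144.4 dB, ∠G = -127.4°

|j18 + 1.79| = √(18² + 1.79²) = 18.09
|j18 + 22.1| = √(18² + 22.1²) = 28.5
|j18 + 350| = √(18² + 350²) = 350.5
|j18 + 1100| = √(18² + 1100²) = 1100
|G(j18)| = 12 / (18.09 × 28.5 × 350.5 × 1100) = 6.0366e-08
20 log₁₀(6.0366e-08) = -144.38 dB
∠(j18 + 1.79) = arctan(18/1.79) = 84.32°
∠(j18 + 22.1) = arctan(18/22.1) = 39.16°
∠(j18 + 350) = arctan(18/350) = 2.94°
∠(j18 + 1100) = arctan(18/1100) = 0.94°
∠G(j18) = − (84.32° + 39.16° + 2.94° + 0.94°) = -127.36°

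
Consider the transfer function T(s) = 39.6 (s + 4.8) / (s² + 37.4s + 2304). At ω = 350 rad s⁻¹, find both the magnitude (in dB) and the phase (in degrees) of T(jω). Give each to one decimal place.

|T| = -18.8 dB, ∠T = -84.6°

|j350 + 4.8| = √(350² + 4.8²) = 350
|(j350)² + 37.4(j350) + 2304| = |-1.202e+05 + j13090| = 1.209e+05
|T(j350)| = 39.6 × 350 / 1.209e+05 = 0.11464
20 log₁₀(0.11464) = -18.81 dB
∠(j350 + 4.8) = arctan(350/4.8) = 89.21°
∠[(j350)² + 37.4(j350) + 2304] = ∠[-1.202e+05 + j13090] = 173.78°
∠T(j350) = 89.21° − 173.78° = -84.57°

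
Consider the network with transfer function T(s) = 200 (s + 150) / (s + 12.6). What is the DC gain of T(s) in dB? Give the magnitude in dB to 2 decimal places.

67.54 dB

T(0) = 200 × 150 / 12.6 = 2381
20 log₁₀(2381) = 67.535 dB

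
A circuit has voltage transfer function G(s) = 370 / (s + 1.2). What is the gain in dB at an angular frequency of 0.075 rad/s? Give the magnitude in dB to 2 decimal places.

|j0.075 + 1.2| = √(0.075² + 1.2²) = 1.202
|G(j0.075)| = 370 / 1.202 = 307.73
20 log₁₀(307.73) = 49.763 dB

49.76 dB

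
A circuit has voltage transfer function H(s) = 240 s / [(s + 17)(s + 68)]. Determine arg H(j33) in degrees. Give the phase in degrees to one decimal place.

1.4°

∠(j33) = 90.00°
∠(j33 + 17) = arctan(33/17) = 62.74°
∠(j33 + 68) = arctan(33/68) = 25.89°
∠H(j33) = 90.00° − (62.74° + 25.89°) = 1.37°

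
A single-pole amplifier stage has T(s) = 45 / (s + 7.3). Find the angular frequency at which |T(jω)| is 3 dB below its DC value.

7.3 rad/sec

For a single-pole low-pass, the −3 dB point is at the pole: ω = 7.3 rad/sec.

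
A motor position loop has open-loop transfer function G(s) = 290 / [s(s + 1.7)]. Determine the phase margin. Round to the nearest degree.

Gain crossover: |G(jω)| = 1 at ω ≈ 17 rad/sec.
∠G(j17) = −90° − arctan(17/1.7) ≈ -174.29°
PM = 180° + (-174.29°) = 5.71°

6°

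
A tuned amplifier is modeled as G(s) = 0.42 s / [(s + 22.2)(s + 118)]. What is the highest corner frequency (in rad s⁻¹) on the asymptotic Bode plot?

Break frequencies occur at each pole and zero magnitude: 22.2 rad s⁻¹, 118 rad s⁻¹.
The highest is 118 rad s⁻¹.

118 rad s⁻¹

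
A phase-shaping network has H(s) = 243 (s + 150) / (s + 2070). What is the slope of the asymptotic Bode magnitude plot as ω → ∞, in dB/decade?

0 dB/decade

With 1 zero and 1 pole, the high-frequency asymptotic slope is 20 × (1 − 1) = 0 dB/decade.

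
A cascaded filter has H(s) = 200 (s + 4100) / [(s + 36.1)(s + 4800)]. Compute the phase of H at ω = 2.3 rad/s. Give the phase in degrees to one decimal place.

∠(j2.3 + 4100) = arctan(2.3/4100) = 0.03°
∠(j2.3 + 36.1) = arctan(2.3/36.1) = 3.65°
∠(j2.3 + 4800) = arctan(2.3/4800) = 0.03°
∠H(j2.3) = 0.03° − (3.65° + 0.03°) = -3.64°

-3.6°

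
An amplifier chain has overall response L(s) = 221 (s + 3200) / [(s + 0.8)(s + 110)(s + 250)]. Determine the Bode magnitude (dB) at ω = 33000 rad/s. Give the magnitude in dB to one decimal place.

|j33000 + 3200| = √(33000² + 3200²) = 3.315e+04
|j33000 + 0.8| = √(33000² + 0.8²) = 3.3e+04
|j33000 + 110| = √(33000² + 110²) = 3.3e+04
|j33000 + 250| = √(33000² + 250²) = 3.3e+04
|L(j33000)| = 221 × 3.315e+04 / (3.3e+04 × 3.3e+04 × 3.3e+04) = 2.0388e-07
20 log₁₀(2.0388e-07) = -133.81 dB

-133.8 dB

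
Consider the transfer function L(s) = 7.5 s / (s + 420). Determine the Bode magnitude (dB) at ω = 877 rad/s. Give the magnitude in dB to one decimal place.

|j877| = 877
|j877 + 420| = √(877² + 420²) = 972.4
|L(j877)| = 7.5 × 877 / 972.4 = 6.7643
20 log₁₀(6.7643) = 16.60 dB

16.6 dB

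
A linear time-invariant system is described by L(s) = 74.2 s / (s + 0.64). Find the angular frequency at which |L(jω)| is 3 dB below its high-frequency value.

For a single-pole high-pass, the −3 dB point is at the pole: ω = 0.64 rad/s.

0.64 rad/s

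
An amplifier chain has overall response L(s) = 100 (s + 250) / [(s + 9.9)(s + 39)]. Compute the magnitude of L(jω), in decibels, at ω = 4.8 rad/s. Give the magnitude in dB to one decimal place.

35.2 dB

|j4.8 + 250| = √(4.8² + 250²) = 250
|j4.8 + 9.9| = √(4.8² + 9.9²) = 11
|j4.8 + 39| = √(4.8² + 39²) = 39.29
|L(j4.8)| = 100 × 250 / (11 × 39.29) = 57.837
20 log₁₀(57.837) = 35.24 dB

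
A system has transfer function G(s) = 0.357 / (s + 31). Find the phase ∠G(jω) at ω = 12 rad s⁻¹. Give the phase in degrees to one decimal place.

-21.2°

∠(j12 + 31) = arctan(12/31) = 21.16°
∠G(j12) = −21.16° = -21.16°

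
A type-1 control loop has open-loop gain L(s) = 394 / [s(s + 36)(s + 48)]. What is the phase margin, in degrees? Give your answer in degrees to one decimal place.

89.4 deg

Gain crossover: |L(jω)| = 1 at ω ≈ 0.228 rad s⁻¹.
∠L(j0.228) = −90° − arctan(0.228/36) − arctan(0.228/48) ≈ -90.64°
PM = 180° + (-90.64°) = 89.36°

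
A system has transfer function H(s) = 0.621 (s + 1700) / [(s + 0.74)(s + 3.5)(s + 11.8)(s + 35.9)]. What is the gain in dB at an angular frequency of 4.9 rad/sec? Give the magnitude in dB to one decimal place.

|j4.9 + 1700| = √(4.9² + 1700²) = 1700
|j4.9 + 0.74| = √(4.9² + 0.74²) = 4.956
|j4.9 + 3.5| = √(4.9² + 3.5²) = 6.022
|j4.9 + 11.8| = √(4.9² + 11.8²) = 12.78
|j4.9 + 35.9| = √(4.9² + 35.9²) = 36.23
|H(j4.9)| = 0.621 × 1700 / (4.956 × 6.022 × 12.78 × 36.23) = 0.07642
20 log₁₀(0.07642) = -22.34 dB

-22.3 dB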